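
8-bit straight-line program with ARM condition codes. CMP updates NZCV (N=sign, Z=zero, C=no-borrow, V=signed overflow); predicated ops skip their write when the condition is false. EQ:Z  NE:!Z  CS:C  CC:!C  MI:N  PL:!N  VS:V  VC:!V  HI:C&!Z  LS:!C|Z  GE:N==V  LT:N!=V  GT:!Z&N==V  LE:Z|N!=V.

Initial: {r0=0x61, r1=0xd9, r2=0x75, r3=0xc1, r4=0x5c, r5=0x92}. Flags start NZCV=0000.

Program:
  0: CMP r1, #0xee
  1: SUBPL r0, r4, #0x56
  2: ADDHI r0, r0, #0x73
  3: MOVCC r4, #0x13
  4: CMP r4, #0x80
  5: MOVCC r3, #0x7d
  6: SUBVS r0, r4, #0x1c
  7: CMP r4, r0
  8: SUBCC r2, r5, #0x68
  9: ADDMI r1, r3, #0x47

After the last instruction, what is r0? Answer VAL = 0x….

VAL = 0xf7

0: ✓ CMP  NZCV=1000
1: · SUBPL
2: · ADDHI
3: ✓ MOVCC  r4←0x13
4: ✓ CMP  NZCV=1001
5: ✓ MOVCC  r3←0x7d
6: ✓ SUBVS  r0←0xf7
7: ✓ CMP  NZCV=0000
8: ✓ SUBCC  r2←0x2a
9: · ADDMI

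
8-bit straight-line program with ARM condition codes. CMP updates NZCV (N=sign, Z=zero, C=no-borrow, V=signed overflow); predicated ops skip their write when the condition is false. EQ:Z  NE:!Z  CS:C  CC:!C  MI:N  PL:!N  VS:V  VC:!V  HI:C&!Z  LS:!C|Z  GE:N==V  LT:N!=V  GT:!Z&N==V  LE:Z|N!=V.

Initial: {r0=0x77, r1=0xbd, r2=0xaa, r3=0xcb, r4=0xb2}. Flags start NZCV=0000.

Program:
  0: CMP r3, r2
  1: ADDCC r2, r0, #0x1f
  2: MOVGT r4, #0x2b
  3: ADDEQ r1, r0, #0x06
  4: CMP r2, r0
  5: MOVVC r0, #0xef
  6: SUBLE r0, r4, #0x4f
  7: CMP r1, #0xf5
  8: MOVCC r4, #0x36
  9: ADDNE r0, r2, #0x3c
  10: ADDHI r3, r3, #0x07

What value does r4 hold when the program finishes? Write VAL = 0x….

VAL = 0x36

0: ✓ CMP  NZCV=0010
1: · ADDCC
2: ✓ MOVGT  r4←0x2b
3: · ADDEQ
4: ✓ CMP  NZCV=0011
5: · MOVVC
6: ✓ SUBLE  r0←0xdc
7: ✓ CMP  NZCV=1000
8: ✓ MOVCC  r4←0x36
9: ✓ ADDNE  r0←0xe6
10: · ADDHI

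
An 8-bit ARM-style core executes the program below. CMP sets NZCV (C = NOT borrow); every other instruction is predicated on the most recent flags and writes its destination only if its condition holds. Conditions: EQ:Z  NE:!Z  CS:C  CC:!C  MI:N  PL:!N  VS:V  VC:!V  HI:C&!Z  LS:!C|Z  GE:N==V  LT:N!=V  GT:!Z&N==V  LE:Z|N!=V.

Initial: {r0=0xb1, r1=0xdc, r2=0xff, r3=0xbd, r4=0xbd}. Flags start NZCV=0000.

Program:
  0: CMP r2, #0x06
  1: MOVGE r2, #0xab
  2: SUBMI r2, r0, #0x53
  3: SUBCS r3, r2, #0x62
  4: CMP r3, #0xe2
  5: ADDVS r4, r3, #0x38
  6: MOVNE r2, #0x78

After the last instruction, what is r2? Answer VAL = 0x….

VAL = 0x78

[0] flags=1010 → (cmp)
[1] flags=1010 GE?F → skip
[2] flags=1010 MI?T → r2=0x5e
[3] flags=1010 CS?T → r3=0xfc
[4] flags=0010 → (cmp)
[5] flags=0010 VS?F → skip
[6] flags=0010 NE?T → r2=0x78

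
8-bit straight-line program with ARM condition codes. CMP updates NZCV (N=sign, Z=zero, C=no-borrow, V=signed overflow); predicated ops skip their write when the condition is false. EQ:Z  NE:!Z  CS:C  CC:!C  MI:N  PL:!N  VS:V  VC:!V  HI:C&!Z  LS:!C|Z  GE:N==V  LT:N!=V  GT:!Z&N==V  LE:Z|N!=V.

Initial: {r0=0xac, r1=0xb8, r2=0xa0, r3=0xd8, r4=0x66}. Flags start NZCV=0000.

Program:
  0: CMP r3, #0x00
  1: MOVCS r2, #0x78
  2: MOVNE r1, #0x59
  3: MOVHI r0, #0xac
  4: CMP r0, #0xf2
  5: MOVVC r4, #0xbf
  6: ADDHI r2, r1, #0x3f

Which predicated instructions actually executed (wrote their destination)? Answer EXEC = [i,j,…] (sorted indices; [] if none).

0: ✓ CMP  NZCV=1010
1: ✓ MOVCS  r2←0x78
2: ✓ MOVNE  r1←0x59
3: ✓ MOVHI  r0←0xac
4: ✓ CMP  NZCV=1000
5: ✓ MOVVC  r4←0xbf
6: · ADDHI

EXEC = [1,2,3,5]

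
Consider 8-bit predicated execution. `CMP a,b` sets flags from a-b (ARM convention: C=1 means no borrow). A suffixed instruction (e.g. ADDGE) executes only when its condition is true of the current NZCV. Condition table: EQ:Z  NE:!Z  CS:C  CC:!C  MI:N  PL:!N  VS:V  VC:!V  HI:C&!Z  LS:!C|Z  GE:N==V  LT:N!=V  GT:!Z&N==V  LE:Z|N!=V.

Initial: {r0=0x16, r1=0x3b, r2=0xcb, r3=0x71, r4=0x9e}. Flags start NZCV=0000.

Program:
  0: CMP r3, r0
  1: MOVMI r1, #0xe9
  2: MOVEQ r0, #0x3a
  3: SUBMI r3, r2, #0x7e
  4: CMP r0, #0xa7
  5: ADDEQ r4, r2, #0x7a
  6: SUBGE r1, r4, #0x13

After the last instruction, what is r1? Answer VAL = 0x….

[0] flags=0010 → (cmp)
[1] flags=0010 MI?F → skip
[2] flags=0010 EQ?F → skip
[3] flags=0010 MI?F → skip
[4] flags=0000 → (cmp)
[5] flags=0000 EQ?F → skip
[6] flags=0000 GE?T → r1=0x8b

VAL = 0x8b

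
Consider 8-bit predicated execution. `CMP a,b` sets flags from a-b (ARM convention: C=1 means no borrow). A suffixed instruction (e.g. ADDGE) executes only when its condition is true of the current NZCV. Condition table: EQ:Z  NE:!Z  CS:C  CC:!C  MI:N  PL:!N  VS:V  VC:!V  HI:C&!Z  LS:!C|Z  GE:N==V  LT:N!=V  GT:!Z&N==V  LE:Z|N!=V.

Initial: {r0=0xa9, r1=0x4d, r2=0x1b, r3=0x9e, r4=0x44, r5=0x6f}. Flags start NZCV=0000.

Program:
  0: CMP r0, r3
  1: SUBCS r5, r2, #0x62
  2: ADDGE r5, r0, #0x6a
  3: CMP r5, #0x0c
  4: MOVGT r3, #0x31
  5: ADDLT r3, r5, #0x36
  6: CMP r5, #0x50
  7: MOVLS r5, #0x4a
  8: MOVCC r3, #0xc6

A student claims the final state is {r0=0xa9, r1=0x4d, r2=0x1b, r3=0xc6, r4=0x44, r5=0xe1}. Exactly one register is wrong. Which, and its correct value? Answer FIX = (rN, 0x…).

0: ✓ CMP  NZCV=0010
1: ✓ SUBCS  r5←0xb9
2: ✓ ADDGE  r5←0x13
3: ✓ CMP  NZCV=0010
4: ✓ MOVGT  r3←0x31
5: · ADDLT
6: ✓ CMP  NZCV=1000
7: ✓ MOVLS  r5←0x4a
8: ✓ MOVCC  r3←0xc6

FIX = (r5, 0x4a)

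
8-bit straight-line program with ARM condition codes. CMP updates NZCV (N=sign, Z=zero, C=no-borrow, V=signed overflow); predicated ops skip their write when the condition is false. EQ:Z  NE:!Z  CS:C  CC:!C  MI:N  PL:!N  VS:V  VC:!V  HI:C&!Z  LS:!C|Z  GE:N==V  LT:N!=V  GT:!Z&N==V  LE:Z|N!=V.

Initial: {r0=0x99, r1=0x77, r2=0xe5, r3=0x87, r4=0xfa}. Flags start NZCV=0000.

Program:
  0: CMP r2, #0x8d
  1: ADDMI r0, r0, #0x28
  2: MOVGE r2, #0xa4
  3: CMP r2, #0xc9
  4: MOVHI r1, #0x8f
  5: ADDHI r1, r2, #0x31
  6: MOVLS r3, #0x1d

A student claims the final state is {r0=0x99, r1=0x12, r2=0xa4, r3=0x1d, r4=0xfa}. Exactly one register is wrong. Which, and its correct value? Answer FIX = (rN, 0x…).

FIX = (r1, 0x77)

0: ✓ CMP  NZCV=0010
1: · ADDMI
2: ✓ MOVGE  r2←0xa4
3: ✓ CMP  NZCV=1000
4: · MOVHI
5: · ADDHI
6: ✓ MOVLS  r3←0x1d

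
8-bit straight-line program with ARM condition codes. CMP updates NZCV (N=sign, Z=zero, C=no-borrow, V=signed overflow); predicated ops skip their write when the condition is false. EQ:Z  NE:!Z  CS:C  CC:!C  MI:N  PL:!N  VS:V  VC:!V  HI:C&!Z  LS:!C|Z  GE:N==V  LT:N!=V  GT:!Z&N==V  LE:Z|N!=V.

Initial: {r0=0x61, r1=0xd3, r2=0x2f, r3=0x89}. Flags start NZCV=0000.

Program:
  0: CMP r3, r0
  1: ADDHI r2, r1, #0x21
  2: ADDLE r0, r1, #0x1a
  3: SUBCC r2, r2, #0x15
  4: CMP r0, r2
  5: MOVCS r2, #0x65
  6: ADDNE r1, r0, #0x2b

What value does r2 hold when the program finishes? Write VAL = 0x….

[0] flags=0011 → (cmp)
[1] flags=0011 HI?T → r2=0xf4
[2] flags=0011 LE?T → r0=0xed
[3] flags=0011 CC?F → skip
[4] flags=1000 → (cmp)
[5] flags=1000 CS?F → skip
[6] flags=1000 NE?T → r1=0x18

VAL = 0xf4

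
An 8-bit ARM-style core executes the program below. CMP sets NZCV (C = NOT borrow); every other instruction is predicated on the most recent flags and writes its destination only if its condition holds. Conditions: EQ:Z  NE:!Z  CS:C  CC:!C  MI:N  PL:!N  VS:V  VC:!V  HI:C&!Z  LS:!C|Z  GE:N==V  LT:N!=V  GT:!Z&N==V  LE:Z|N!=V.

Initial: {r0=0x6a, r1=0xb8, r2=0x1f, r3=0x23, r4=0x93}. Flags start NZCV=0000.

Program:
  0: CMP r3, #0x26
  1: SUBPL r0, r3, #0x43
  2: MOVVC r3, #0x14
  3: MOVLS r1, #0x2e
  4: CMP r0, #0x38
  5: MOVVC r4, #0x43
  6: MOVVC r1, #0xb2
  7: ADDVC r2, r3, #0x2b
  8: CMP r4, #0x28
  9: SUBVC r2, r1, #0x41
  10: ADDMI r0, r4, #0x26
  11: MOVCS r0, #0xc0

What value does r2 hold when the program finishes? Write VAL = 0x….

VAL = 0x71

[0] flags=1000 → (cmp)
[1] flags=1000 PL?F → skip
[2] flags=1000 VC?T → r3=0x14
[3] flags=1000 LS?T → r1=0x2e
[4] flags=0010 → (cmp)
[5] flags=0010 VC?T → r4=0x43
[6] flags=0010 VC?T → r1=0xb2
[7] flags=0010 VC?T → r2=0x3f
[8] flags=0010 → (cmp)
[9] flags=0010 VC?T → r2=0x71
[10] flags=0010 MI?F → skip
[11] flags=0010 CS?T → r0=0xc0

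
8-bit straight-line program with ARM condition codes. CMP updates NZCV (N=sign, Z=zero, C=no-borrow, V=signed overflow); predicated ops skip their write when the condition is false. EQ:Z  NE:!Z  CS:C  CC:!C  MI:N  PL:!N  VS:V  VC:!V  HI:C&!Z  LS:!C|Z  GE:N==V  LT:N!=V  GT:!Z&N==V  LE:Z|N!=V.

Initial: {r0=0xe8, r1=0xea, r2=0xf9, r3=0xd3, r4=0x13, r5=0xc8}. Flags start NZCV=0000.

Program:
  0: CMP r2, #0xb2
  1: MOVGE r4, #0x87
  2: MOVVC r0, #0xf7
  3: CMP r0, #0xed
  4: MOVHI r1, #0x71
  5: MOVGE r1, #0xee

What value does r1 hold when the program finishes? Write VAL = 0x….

VAL = 0xee

[0] flags=0010 → (cmp)
[1] flags=0010 GE?T → r4=0x87
[2] flags=0010 VC?T → r0=0xf7
[3] flags=0010 → (cmp)
[4] flags=0010 HI?T → r1=0x71
[5] flags=0010 GE?T → r1=0xee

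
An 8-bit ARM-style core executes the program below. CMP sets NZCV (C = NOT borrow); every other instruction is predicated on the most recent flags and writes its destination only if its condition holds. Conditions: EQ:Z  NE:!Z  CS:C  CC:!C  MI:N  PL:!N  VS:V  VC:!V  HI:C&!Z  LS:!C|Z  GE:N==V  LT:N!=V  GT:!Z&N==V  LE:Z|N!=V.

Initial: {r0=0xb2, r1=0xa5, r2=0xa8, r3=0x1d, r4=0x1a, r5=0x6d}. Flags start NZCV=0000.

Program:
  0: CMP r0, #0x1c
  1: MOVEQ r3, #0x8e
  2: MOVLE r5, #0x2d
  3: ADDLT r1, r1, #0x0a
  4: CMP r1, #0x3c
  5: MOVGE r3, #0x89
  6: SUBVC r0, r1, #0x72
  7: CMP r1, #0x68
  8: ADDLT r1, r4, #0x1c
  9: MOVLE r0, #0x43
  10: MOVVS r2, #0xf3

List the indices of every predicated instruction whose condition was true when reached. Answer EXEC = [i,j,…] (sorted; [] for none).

0: ✓ CMP  NZCV=1010
1: · MOVEQ
2: ✓ MOVLE  r5←0x2d
3: ✓ ADDLT  r1←0xaf
4: ✓ CMP  NZCV=0011
5: · MOVGE
6: · SUBVC
7: ✓ CMP  NZCV=0011
8: ✓ ADDLT  r1←0x36
9: ✓ MOVLE  r0←0x43
10: ✓ MOVVS  r2←0xf3

EXEC = [2,3,8,9,10]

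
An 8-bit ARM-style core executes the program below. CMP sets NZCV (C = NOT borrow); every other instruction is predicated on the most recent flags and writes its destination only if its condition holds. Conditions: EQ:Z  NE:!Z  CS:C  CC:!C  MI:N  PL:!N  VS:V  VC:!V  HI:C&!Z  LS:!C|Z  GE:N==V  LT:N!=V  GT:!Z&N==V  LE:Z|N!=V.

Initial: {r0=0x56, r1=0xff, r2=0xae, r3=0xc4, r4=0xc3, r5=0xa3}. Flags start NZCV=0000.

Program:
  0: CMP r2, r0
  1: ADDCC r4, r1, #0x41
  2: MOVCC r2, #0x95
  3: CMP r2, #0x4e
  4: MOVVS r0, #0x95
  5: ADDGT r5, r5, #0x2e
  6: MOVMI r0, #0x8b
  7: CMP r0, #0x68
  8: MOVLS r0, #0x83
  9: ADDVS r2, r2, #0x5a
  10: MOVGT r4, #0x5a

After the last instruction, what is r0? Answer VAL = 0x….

VAL = 0x95

0: ✓ CMP  NZCV=0011
1: · ADDCC
2: · MOVCC
3: ✓ CMP  NZCV=0011
4: ✓ MOVVS  r0←0x95
5: · ADDGT
6: · MOVMI
7: ✓ CMP  NZCV=0011
8: · MOVLS
9: ✓ ADDVS  r2←0x08
10: · MOVGT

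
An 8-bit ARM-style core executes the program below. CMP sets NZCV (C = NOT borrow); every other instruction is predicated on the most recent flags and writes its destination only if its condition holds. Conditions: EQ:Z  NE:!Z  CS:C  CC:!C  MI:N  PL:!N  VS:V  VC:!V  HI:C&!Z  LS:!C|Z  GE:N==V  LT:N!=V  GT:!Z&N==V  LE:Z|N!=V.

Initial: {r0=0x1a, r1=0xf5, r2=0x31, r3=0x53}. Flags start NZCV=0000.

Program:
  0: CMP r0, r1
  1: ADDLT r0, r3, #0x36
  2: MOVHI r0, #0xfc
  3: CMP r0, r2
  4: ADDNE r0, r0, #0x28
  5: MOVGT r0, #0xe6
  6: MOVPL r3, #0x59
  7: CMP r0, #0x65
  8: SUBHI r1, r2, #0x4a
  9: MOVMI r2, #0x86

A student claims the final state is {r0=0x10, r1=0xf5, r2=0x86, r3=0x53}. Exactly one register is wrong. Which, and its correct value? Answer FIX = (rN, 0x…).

0: ✓ CMP  NZCV=0000
1: · ADDLT
2: · MOVHI
3: ✓ CMP  NZCV=1000
4: ✓ ADDNE  r0←0x42
5: · MOVGT
6: · MOVPL
7: ✓ CMP  NZCV=1000
8: · SUBHI
9: ✓ MOVMI  r2←0x86

FIX = (r0, 0x42)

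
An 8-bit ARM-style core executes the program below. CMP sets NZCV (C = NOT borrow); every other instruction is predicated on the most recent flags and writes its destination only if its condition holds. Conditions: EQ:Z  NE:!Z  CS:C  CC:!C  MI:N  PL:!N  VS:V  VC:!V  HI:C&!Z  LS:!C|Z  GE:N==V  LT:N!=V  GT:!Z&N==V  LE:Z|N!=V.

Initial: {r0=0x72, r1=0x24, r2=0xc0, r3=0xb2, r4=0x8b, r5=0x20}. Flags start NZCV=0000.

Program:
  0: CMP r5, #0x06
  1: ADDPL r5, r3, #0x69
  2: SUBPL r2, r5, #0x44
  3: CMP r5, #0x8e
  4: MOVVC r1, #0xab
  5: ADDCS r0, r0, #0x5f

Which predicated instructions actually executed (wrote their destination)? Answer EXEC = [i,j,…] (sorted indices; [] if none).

EXEC = [1,2]

[0] flags=0010 → (cmp)
[1] flags=0010 PL?T → r5=0x1b
[2] flags=0010 PL?T → r2=0xd7
[3] flags=1001 → (cmp)
[4] flags=1001 VC?F → skip
[5] flags=1001 CS?F → skip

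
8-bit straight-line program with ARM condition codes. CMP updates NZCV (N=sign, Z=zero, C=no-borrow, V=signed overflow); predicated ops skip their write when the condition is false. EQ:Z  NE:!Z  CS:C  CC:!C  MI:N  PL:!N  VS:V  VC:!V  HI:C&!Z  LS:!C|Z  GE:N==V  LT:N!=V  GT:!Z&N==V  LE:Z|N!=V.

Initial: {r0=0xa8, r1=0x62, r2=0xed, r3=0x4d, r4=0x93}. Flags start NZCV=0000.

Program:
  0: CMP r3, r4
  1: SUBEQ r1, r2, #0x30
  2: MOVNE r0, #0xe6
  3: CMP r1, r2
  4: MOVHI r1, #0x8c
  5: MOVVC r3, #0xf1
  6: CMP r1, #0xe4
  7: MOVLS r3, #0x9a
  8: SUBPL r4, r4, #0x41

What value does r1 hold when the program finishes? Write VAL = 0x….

0: ✓ CMP  NZCV=1001
1: · SUBEQ
2: ✓ MOVNE  r0←0xe6
3: ✓ CMP  NZCV=0000
4: · MOVHI
5: ✓ MOVVC  r3←0xf1
6: ✓ CMP  NZCV=0000
7: ✓ MOVLS  r3←0x9a
8: ✓ SUBPL  r4←0x52

VAL = 0x62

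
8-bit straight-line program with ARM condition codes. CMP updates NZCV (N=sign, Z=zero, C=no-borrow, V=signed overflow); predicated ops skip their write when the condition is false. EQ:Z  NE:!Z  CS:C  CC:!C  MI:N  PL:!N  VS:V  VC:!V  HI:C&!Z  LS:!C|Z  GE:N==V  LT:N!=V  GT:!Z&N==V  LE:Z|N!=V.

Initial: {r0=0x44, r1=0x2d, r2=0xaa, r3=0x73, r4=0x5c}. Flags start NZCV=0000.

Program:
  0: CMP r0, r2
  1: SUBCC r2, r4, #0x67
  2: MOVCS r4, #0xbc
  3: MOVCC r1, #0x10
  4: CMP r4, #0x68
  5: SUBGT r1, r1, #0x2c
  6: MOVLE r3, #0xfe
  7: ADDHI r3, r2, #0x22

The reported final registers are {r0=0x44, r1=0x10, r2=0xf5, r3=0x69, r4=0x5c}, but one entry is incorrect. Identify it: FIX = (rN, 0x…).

FIX = (r3, 0xfe)

[0] flags=1001 → (cmp)
[1] flags=1001 CC?T → r2=0xf5
[2] flags=1001 CS?F → skip
[3] flags=1001 CC?T → r1=0x10
[4] flags=1000 → (cmp)
[5] flags=1000 GT?F → skip
[6] flags=1000 LE?T → r3=0xfe
[7] flags=1000 HI?F → skip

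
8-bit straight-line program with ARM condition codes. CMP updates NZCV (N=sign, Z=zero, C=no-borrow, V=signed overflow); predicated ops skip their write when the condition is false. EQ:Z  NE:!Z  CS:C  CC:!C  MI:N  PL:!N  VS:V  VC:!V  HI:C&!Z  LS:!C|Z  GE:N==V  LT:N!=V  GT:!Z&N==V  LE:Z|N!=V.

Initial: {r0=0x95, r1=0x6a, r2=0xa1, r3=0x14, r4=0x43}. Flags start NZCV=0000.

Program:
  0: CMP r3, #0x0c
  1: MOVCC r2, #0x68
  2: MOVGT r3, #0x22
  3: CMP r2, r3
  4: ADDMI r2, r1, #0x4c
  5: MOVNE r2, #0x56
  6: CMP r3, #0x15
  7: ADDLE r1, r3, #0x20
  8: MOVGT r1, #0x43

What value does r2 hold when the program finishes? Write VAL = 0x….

VAL = 0x56

[0] flags=0010 → (cmp)
[1] flags=0010 CC?F → skip
[2] flags=0010 GT?T → r3=0x22
[3] flags=0011 → (cmp)
[4] flags=0011 MI?F → skip
[5] flags=0011 NE?T → r2=0x56
[6] flags=0010 → (cmp)
[7] flags=0010 LE?F → skip
[8] flags=0010 GT?T → r1=0x43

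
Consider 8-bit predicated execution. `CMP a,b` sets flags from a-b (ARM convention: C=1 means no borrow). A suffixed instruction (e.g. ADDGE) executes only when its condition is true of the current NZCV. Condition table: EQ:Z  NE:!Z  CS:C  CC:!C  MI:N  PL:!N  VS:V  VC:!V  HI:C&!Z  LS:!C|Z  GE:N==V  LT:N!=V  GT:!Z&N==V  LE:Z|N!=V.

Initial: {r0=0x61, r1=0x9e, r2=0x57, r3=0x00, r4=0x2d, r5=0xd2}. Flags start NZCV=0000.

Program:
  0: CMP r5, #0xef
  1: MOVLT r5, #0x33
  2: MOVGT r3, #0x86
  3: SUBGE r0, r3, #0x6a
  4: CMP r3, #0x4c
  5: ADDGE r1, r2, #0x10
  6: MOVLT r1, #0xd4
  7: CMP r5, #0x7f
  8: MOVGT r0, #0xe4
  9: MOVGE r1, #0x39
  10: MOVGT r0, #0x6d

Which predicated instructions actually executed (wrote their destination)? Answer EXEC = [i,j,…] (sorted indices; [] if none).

[0] flags=1000 → (cmp)
[1] flags=1000 LT?T → r5=0x33
[2] flags=1000 GT?F → skip
[3] flags=1000 GE?F → skip
[4] flags=1000 → (cmp)
[5] flags=1000 GE?F → skip
[6] flags=1000 LT?T → r1=0xd4
[7] flags=1000 → (cmp)
[8] flags=1000 GT?F → skip
[9] flags=1000 GE?F → skip
[10] flags=1000 GT?F → skip

EXEC = [1,6]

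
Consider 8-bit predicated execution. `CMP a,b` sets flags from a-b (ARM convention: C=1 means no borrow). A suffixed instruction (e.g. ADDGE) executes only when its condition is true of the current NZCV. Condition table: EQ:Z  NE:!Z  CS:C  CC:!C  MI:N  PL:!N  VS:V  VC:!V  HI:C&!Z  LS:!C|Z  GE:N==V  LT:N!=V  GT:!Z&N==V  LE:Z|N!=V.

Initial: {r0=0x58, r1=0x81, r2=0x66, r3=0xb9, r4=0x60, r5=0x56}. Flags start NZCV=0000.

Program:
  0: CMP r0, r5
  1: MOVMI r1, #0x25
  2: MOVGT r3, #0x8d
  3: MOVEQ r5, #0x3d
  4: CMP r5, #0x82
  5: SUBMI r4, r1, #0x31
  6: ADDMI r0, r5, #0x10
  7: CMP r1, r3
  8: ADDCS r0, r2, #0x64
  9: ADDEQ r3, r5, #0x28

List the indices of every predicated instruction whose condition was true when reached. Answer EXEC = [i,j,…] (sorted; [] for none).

0: ✓ CMP  NZCV=0010
1: · MOVMI
2: ✓ MOVGT  r3←0x8d
3: · MOVEQ
4: ✓ CMP  NZCV=1001
5: ✓ SUBMI  r4←0x50
6: ✓ ADDMI  r0←0x66
7: ✓ CMP  NZCV=1000
8: · ADDCS
9: · ADDEQ

EXEC = [2,5,6]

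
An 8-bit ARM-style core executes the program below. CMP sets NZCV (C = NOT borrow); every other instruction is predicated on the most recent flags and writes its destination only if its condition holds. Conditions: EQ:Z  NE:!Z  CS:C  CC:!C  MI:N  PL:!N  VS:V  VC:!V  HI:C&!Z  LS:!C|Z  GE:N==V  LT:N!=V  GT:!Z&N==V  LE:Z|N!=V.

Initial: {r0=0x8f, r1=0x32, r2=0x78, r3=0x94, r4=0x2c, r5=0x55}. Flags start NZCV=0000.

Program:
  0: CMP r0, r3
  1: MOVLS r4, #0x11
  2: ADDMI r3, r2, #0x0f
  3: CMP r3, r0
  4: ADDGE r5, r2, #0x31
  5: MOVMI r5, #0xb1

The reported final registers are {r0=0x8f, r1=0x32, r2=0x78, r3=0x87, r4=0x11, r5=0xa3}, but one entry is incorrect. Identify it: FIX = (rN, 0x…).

FIX = (r5, 0xb1)

[0] flags=1000 → (cmp)
[1] flags=1000 LS?T → r4=0x11
[2] flags=1000 MI?T → r3=0x87
[3] flags=1000 → (cmp)
[4] flags=1000 GE?F → skip
[5] flags=1000 MI?T → r5=0xb1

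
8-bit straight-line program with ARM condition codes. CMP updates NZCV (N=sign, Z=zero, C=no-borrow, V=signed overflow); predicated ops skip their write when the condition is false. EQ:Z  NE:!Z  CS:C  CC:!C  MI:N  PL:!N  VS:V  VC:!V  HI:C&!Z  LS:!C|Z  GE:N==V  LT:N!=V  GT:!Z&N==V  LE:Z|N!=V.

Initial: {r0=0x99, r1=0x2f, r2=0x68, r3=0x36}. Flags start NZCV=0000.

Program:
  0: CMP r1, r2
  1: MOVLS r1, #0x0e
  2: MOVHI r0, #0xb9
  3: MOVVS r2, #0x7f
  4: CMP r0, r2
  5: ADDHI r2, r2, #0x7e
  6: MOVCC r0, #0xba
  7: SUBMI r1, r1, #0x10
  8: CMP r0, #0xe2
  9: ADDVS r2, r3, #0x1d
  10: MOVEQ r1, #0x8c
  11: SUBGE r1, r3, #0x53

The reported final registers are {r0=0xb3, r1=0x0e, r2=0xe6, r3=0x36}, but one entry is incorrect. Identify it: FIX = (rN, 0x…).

[0] flags=1000 → (cmp)
[1] flags=1000 LS?T → r1=0x0e
[2] flags=1000 HI?F → skip
[3] flags=1000 VS?F → skip
[4] flags=0011 → (cmp)
[5] flags=0011 HI?T → r2=0xe6
[6] flags=0011 CC?F → skip
[7] flags=0011 MI?F → skip
[8] flags=1000 → (cmp)
[9] flags=1000 VS?F → skip
[10] flags=1000 EQ?F → skip
[11] flags=1000 GE?F → skip

FIX = (r0, 0x99)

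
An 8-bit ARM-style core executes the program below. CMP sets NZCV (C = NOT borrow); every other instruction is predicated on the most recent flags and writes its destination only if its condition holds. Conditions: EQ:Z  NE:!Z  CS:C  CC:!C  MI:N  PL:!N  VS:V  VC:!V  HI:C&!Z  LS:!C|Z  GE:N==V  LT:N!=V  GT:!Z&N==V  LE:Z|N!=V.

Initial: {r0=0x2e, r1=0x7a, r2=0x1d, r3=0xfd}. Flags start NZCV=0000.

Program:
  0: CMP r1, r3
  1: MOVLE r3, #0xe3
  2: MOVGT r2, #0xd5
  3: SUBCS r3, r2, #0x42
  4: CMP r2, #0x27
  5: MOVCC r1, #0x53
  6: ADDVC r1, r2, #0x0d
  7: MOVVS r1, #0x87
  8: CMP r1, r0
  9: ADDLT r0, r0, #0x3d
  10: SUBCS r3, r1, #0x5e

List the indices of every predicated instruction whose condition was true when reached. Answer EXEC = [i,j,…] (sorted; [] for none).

0: ✓ CMP  NZCV=0000
1: · MOVLE
2: ✓ MOVGT  r2←0xd5
3: · SUBCS
4: ✓ CMP  NZCV=1010
5: · MOVCC
6: ✓ ADDVC  r1←0xe2
7: · MOVVS
8: ✓ CMP  NZCV=1010
9: ✓ ADDLT  r0←0x6b
10: ✓ SUBCS  r3←0x84

EXEC = [2,6,9,10]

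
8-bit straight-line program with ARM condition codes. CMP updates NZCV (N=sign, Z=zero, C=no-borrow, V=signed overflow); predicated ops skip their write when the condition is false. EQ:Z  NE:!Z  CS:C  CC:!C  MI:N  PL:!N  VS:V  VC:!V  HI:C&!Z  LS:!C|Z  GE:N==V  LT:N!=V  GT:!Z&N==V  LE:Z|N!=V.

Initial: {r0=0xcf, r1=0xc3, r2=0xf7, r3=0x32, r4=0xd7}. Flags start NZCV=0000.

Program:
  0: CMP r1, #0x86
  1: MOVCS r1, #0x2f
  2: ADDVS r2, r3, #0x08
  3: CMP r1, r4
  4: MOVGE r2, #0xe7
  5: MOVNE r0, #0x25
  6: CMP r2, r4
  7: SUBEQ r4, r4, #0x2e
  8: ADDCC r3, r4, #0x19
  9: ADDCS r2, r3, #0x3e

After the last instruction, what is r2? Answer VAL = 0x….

0: ✓ CMP  NZCV=0010
1: ✓ MOVCS  r1←0x2f
2: · ADDVS
3: ✓ CMP  NZCV=0000
4: ✓ MOVGE  r2←0xe7
5: ✓ MOVNE  r0←0x25
6: ✓ CMP  NZCV=0010
7: · SUBEQ
8: · ADDCC
9: ✓ ADDCS  r2←0x70

VAL = 0x70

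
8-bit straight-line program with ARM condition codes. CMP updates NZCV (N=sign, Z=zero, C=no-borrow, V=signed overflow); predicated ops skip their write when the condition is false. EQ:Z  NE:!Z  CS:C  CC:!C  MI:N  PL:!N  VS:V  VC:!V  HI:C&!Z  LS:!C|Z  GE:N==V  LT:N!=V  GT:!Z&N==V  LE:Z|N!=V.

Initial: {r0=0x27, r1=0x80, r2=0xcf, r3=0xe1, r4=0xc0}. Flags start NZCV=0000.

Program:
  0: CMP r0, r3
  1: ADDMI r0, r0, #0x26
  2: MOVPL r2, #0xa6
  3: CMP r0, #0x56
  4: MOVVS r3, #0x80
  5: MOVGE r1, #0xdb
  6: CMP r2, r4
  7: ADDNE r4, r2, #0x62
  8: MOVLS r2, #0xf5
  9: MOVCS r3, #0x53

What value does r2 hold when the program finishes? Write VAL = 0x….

VAL = 0xf5

[0] flags=0000 → (cmp)
[1] flags=0000 MI?F → skip
[2] flags=0000 PL?T → r2=0xa6
[3] flags=1000 → (cmp)
[4] flags=1000 VS?F → skip
[5] flags=1000 GE?F → skip
[6] flags=1000 → (cmp)
[7] flags=1000 NE?T → r4=0x08
[8] flags=1000 LS?T → r2=0xf5
[9] flags=1000 CS?F → skip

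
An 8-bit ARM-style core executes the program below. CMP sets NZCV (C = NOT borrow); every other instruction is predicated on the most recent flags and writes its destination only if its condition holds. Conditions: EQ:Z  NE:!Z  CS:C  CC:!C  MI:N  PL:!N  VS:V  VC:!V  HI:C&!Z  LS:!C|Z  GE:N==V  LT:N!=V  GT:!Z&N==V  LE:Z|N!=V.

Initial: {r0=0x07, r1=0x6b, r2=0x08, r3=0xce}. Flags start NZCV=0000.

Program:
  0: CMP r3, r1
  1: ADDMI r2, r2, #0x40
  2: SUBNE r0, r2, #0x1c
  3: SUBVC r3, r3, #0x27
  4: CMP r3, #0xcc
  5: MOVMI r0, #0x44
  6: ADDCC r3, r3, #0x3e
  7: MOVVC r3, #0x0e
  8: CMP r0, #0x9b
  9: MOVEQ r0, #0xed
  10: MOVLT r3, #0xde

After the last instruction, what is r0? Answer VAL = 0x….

VAL = 0xec

[0] flags=0011 → (cmp)
[1] flags=0011 MI?F → skip
[2] flags=0011 NE?T → r0=0xec
[3] flags=0011 VC?F → skip
[4] flags=0010 → (cmp)
[5] flags=0010 MI?F → skip
[6] flags=0010 CC?F → skip
[7] flags=0010 VC?T → r3=0x0e
[8] flags=0010 → (cmp)
[9] flags=0010 EQ?F → skip
[10] flags=0010 LT?F → skip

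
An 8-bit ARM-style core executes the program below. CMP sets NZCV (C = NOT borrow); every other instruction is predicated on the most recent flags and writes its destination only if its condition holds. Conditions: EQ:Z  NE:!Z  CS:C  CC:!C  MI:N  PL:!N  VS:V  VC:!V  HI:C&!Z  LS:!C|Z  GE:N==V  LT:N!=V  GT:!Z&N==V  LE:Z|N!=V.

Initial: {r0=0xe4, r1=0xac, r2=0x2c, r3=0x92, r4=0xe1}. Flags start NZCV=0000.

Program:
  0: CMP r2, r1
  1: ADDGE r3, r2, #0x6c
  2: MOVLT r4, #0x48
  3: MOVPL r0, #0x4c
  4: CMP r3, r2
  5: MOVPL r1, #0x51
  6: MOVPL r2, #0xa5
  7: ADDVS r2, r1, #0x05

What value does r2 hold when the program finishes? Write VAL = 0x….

[0] flags=1001 → (cmp)
[1] flags=1001 GE?T → r3=0x98
[2] flags=1001 LT?F → skip
[3] flags=1001 PL?F → skip
[4] flags=0011 → (cmp)
[5] flags=0011 PL?T → r1=0x51
[6] flags=0011 PL?T → r2=0xa5
[7] flags=0011 VS?T → r2=0x56

VAL = 0x56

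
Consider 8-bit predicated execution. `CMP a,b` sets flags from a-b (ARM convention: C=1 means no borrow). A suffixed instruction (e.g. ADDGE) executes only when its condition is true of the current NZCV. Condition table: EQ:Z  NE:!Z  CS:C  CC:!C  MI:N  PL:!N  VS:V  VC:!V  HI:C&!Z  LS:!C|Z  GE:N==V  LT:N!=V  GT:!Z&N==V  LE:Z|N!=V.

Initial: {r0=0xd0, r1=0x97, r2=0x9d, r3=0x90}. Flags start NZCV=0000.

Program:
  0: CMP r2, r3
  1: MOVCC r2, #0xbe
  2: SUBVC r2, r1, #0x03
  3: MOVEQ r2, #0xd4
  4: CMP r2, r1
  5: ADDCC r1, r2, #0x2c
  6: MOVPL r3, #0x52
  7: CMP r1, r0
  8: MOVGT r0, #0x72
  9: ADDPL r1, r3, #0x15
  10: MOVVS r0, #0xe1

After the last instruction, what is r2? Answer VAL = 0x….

0: ✓ CMP  NZCV=0010
1: · MOVCC
2: ✓ SUBVC  r2←0x94
3: · MOVEQ
4: ✓ CMP  NZCV=1000
5: ✓ ADDCC  r1←0xc0
6: · MOVPL
7: ✓ CMP  NZCV=1000
8: · MOVGT
9: · ADDPL
10: · MOVVS

VAL = 0x94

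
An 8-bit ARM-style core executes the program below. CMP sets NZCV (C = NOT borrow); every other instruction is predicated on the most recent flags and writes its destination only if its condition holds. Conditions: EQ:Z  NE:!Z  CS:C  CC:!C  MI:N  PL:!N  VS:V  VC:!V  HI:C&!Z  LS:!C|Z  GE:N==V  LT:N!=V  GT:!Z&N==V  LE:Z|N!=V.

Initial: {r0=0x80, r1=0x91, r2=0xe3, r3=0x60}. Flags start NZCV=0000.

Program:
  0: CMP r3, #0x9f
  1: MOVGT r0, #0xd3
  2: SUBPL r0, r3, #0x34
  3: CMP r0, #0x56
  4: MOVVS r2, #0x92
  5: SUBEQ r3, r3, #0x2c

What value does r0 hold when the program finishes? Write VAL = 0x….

VAL = 0xd3

0: ✓ CMP  NZCV=1001
1: ✓ MOVGT  r0←0xd3
2: · SUBPL
3: ✓ CMP  NZCV=0011
4: ✓ MOVVS  r2←0x92
5: · SUBEQ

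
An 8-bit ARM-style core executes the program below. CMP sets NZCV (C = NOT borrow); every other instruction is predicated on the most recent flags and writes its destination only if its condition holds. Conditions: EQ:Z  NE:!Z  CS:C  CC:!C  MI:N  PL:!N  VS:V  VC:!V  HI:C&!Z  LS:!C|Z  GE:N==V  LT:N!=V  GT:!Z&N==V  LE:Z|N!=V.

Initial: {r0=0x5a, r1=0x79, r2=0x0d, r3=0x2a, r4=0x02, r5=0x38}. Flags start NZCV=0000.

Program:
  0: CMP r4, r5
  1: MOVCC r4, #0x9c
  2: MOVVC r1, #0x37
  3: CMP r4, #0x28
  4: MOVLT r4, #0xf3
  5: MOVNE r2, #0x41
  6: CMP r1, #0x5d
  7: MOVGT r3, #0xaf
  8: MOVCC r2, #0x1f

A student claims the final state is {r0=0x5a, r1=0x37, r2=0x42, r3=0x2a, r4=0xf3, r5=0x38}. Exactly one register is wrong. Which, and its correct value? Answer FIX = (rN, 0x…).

FIX = (r2, 0x1f)

[0] flags=1000 → (cmp)
[1] flags=1000 CC?T → r4=0x9c
[2] flags=1000 VC?T → r1=0x37
[3] flags=0011 → (cmp)
[4] flags=0011 LT?T → r4=0xf3
[5] flags=0011 NE?T → r2=0x41
[6] flags=1000 → (cmp)
[7] flags=1000 GT?F → skip
[8] flags=1000 CC?T → r2=0x1f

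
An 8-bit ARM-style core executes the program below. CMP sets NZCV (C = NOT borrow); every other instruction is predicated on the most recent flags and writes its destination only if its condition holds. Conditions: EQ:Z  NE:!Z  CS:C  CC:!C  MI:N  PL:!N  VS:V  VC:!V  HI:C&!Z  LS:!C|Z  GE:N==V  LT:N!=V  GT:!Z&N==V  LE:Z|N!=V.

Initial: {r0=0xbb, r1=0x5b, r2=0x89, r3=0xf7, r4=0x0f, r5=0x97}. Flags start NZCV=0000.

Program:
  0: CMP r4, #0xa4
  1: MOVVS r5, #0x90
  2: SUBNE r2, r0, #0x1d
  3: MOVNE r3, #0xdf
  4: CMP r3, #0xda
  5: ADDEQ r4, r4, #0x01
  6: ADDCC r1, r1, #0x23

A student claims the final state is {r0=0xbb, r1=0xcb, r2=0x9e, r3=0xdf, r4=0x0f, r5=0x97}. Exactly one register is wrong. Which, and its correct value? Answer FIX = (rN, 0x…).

0: ✓ CMP  NZCV=0000
1: · MOVVS
2: ✓ SUBNE  r2←0x9e
3: ✓ MOVNE  r3←0xdf
4: ✓ CMP  NZCV=0010
5: · ADDEQ
6: · ADDCC

FIX = (r1, 0x5b)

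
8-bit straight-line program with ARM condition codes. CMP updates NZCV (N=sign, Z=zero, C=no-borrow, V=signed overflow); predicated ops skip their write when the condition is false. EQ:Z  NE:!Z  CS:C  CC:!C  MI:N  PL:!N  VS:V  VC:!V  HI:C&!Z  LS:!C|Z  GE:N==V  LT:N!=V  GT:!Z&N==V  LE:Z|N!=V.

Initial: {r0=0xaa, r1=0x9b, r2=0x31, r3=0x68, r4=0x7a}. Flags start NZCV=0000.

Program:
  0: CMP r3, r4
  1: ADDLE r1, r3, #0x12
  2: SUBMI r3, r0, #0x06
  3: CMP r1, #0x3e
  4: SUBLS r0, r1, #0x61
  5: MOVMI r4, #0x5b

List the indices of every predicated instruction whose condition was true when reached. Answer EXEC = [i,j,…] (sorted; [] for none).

0: ✓ CMP  NZCV=1000
1: ✓ ADDLE  r1←0x7a
2: ✓ SUBMI  r3←0xa4
3: ✓ CMP  NZCV=0010
4: · SUBLS
5: · MOVMI

EXEC = [1,2]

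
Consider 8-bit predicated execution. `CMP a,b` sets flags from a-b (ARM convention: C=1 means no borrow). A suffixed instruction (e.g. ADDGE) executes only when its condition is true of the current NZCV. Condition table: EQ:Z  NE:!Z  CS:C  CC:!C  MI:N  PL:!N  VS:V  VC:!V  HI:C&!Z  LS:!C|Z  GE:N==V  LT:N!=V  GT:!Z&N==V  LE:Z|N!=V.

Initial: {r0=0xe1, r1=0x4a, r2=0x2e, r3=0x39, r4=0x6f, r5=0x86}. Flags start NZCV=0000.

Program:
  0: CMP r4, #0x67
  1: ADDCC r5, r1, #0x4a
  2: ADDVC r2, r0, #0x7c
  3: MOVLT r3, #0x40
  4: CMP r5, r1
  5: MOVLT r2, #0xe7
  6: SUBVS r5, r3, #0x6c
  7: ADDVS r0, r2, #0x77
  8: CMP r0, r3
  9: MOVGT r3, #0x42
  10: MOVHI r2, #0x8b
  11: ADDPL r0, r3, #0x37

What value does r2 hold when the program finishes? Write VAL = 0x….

VAL = 0x8b

[0] flags=0010 → (cmp)
[1] flags=0010 CC?F → skip
[2] flags=0010 VC?T → r2=0x5d
[3] flags=0010 LT?F → skip
[4] flags=0011 → (cmp)
[5] flags=0011 LT?T → r2=0xe7
[6] flags=0011 VS?T → r5=0xcd
[7] flags=0011 VS?T → r0=0x5e
[8] flags=0010 → (cmp)
[9] flags=0010 GT?T → r3=0x42
[10] flags=0010 HI?T → r2=0x8b
[11] flags=0010 PL?T → r0=0x79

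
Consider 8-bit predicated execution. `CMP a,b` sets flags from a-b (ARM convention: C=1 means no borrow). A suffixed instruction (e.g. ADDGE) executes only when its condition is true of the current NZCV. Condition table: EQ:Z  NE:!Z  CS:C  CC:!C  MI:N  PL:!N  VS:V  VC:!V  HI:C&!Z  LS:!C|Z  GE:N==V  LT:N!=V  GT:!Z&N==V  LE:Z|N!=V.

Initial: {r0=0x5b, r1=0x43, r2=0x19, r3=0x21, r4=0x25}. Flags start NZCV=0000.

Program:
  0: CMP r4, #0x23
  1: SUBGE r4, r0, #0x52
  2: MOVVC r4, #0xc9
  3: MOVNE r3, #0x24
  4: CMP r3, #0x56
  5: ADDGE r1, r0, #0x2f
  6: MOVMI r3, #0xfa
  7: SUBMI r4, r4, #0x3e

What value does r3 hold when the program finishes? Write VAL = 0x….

[0] flags=0010 → (cmp)
[1] flags=0010 GE?T → r4=0x09
[2] flags=0010 VC?T → r4=0xc9
[3] flags=0010 NE?T → r3=0x24
[4] flags=1000 → (cmp)
[5] flags=1000 GE?F → skip
[6] flags=1000 MI?T → r3=0xfa
[7] flags=1000 MI?T → r4=0x8b

VAL = 0xfa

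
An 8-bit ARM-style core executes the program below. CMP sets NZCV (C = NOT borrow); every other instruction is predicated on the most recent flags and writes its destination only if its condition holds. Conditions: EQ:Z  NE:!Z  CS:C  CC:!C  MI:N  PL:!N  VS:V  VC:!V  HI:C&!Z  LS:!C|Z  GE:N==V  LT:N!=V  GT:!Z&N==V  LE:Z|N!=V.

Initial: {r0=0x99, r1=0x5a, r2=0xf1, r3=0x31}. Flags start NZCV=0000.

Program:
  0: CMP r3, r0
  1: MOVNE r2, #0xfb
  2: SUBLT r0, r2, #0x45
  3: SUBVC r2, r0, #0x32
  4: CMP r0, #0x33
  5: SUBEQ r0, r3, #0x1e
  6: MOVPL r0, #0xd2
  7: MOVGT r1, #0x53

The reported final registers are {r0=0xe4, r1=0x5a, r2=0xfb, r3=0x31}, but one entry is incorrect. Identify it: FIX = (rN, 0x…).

[0] flags=1001 → (cmp)
[1] flags=1001 NE?T → r2=0xfb
[2] flags=1001 LT?F → skip
[3] flags=1001 VC?F → skip
[4] flags=0011 → (cmp)
[5] flags=0011 EQ?F → skip
[6] flags=0011 PL?T → r0=0xd2
[7] flags=0011 GT?F → skip

FIX = (r0, 0xd2)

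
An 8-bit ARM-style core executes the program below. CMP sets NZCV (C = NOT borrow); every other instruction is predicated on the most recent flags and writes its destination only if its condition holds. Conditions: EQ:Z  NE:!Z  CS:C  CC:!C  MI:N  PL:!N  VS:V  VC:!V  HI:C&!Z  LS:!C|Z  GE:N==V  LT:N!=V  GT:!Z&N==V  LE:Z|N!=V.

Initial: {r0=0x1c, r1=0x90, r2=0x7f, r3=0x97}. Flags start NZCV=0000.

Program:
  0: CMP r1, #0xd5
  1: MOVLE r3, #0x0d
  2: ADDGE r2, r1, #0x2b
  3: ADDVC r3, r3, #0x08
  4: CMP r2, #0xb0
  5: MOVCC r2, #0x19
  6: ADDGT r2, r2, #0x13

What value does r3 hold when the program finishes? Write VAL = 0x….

VAL = 0x15

[0] flags=1000 → (cmp)
[1] flags=1000 LE?T → r3=0x0d
[2] flags=1000 GE?F → skip
[3] flags=1000 VC?T → r3=0x15
[4] flags=1001 → (cmp)
[5] flags=1001 CC?T → r2=0x19
[6] flags=1001 GT?T → r2=0x2c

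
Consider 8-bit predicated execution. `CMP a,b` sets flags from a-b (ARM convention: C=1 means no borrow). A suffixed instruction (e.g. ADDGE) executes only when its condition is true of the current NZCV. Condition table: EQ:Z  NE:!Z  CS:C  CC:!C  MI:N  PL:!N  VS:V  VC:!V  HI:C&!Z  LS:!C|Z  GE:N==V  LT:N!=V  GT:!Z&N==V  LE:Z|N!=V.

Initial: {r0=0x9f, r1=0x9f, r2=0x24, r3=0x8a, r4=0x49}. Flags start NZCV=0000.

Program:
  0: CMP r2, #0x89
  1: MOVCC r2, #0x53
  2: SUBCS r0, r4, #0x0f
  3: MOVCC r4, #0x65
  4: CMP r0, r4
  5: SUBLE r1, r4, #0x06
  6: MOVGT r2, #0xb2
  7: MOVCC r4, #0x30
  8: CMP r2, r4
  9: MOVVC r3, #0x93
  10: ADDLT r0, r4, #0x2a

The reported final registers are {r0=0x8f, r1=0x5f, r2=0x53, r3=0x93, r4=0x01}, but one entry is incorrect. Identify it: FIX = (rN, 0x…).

FIX = (r4, 0x65)

0: ✓ CMP  NZCV=1001
1: ✓ MOVCC  r2←0x53
2: · SUBCS
3: ✓ MOVCC  r4←0x65
4: ✓ CMP  NZCV=0011
5: ✓ SUBLE  r1←0x5f
6: · MOVGT
7: · MOVCC
8: ✓ CMP  NZCV=1000
9: ✓ MOVVC  r3←0x93
10: ✓ ADDLT  r0←0x8f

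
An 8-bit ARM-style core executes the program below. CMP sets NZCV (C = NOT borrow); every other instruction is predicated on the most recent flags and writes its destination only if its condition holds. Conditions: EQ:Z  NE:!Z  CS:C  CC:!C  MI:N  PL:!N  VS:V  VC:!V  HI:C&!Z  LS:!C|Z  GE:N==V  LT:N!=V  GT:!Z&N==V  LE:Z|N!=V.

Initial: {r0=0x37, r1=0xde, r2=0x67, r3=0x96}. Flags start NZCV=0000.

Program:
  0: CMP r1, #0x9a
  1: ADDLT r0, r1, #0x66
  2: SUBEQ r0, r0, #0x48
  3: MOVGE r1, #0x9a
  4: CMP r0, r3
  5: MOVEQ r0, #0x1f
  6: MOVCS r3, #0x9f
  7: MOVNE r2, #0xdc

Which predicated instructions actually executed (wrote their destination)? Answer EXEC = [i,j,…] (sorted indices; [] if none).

EXEC = [3,7]

[0] flags=0010 → (cmp)
[1] flags=0010 LT?F → skip
[2] flags=0010 EQ?F → skip
[3] flags=0010 GE?T → r1=0x9a
[4] flags=1001 → (cmp)
[5] flags=1001 EQ?F → skip
[6] flags=1001 CS?F → skip
[7] flags=1001 NE?T → r2=0xdc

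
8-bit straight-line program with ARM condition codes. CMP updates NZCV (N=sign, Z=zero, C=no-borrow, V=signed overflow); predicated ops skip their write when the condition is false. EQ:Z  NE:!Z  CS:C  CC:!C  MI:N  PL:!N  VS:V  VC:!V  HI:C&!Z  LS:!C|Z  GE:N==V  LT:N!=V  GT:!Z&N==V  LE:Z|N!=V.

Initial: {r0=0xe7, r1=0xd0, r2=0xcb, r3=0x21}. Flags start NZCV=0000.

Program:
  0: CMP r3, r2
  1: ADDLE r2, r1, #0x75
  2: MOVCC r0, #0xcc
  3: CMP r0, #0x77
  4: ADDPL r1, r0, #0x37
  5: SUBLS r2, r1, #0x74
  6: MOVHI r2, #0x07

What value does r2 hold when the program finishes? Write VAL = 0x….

0: ✓ CMP  NZCV=0000
1: · ADDLE
2: ✓ MOVCC  r0←0xcc
3: ✓ CMP  NZCV=0011
4: ✓ ADDPL  r1←0x03
5: · SUBLS
6: ✓ MOVHI  r2←0x07

VAL = 0x07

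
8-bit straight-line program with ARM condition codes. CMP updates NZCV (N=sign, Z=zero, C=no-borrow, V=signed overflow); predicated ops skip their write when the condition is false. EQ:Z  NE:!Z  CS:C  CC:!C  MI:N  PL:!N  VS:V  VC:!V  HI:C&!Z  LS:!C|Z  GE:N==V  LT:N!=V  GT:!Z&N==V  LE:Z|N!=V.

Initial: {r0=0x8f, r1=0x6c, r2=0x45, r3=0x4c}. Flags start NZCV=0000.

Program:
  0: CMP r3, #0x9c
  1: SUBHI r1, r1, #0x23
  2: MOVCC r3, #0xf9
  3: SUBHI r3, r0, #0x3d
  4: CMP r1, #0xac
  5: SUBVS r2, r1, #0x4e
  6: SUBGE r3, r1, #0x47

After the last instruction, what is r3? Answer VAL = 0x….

[0] flags=1001 → (cmp)
[1] flags=1001 HI?F → skip
[2] flags=1001 CC?T → r3=0xf9
[3] flags=1001 HI?F → skip
[4] flags=1001 → (cmp)
[5] flags=1001 VS?T → r2=0x1e
[6] flags=1001 GE?T → r3=0x25

VAL = 0x25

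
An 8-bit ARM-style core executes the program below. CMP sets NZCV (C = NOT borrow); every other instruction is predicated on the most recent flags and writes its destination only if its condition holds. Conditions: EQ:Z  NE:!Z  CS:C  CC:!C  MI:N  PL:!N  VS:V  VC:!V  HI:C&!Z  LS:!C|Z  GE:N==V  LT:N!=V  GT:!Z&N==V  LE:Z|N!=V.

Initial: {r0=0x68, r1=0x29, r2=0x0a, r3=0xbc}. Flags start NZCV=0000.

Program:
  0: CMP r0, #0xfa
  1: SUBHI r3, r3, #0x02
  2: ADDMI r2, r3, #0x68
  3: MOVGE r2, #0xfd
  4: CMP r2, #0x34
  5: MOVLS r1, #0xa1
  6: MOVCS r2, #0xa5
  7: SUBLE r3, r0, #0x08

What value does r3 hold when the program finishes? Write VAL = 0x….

VAL = 0x60

0: ✓ CMP  NZCV=0000
1: · SUBHI
2: · ADDMI
3: ✓ MOVGE  r2←0xfd
4: ✓ CMP  NZCV=1010
5: · MOVLS
6: ✓ MOVCS  r2←0xa5
7: ✓ SUBLE  r3←0x60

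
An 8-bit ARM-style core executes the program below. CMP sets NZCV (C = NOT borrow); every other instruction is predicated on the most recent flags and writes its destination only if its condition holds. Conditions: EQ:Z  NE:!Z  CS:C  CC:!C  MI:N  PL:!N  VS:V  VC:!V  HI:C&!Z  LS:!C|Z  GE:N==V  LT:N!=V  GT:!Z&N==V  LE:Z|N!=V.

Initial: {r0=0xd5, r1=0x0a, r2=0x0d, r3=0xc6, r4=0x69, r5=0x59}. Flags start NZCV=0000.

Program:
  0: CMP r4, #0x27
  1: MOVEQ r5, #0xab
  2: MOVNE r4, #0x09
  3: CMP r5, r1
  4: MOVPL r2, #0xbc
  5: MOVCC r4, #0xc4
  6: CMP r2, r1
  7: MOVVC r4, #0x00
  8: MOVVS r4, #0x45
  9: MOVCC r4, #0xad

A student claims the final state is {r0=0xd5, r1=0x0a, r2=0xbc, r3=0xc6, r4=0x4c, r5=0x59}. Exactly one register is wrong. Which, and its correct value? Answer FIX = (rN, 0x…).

FIX = (r4, 0x00)

[0] flags=0010 → (cmp)
[1] flags=0010 EQ?F → skip
[2] flags=0010 NE?T → r4=0x09
[3] flags=0010 → (cmp)
[4] flags=0010 PL?T → r2=0xbc
[5] flags=0010 CC?F → skip
[6] flags=1010 → (cmp)
[7] flags=1010 VC?T → r4=0x00
[8] flags=1010 VS?F → skip
[9] flags=1010 CC?F → skip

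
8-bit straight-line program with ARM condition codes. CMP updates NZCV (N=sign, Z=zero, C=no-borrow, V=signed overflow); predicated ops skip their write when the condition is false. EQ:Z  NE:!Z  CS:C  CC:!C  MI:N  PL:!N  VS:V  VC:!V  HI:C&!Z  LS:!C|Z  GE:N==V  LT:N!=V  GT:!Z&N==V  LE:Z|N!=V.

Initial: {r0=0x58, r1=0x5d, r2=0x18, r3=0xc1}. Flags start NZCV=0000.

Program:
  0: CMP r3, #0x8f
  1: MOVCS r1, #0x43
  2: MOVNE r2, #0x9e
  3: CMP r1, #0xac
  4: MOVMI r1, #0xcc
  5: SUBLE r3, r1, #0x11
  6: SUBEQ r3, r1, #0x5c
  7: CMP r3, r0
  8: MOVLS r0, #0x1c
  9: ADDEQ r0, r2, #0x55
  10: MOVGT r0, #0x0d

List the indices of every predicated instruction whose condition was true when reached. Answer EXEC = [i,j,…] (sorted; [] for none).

EXEC = [1,2,4]

[0] flags=0010 → (cmp)
[1] flags=0010 CS?T → r1=0x43
[2] flags=0010 NE?T → r2=0x9e
[3] flags=1001 → (cmp)
[4] flags=1001 MI?T → r1=0xcc
[5] flags=1001 LE?F → skip
[6] flags=1001 EQ?F → skip
[7] flags=0011 → (cmp)
[8] flags=0011 LS?F → skip
[9] flags=0011 EQ?F → skip
[10] flags=0011 GT?F → skip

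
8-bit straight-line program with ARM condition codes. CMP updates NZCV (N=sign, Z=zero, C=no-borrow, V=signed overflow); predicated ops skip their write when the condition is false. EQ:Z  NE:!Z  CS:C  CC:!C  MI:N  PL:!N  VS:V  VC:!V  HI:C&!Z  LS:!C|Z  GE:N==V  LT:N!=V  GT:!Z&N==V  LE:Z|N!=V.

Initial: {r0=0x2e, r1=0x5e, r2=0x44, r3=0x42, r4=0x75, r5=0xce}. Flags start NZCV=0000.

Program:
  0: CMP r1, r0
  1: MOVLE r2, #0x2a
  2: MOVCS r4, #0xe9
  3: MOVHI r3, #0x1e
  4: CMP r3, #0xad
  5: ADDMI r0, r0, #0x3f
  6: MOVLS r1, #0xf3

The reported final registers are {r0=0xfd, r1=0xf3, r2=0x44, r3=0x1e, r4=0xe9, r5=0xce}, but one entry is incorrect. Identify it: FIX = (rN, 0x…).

0: ✓ CMP  NZCV=0010
1: · MOVLE
2: ✓ MOVCS  r4←0xe9
3: ✓ MOVHI  r3←0x1e
4: ✓ CMP  NZCV=0000
5: · ADDMI
6: ✓ MOVLS  r1←0xf3

FIX = (r0, 0x2e)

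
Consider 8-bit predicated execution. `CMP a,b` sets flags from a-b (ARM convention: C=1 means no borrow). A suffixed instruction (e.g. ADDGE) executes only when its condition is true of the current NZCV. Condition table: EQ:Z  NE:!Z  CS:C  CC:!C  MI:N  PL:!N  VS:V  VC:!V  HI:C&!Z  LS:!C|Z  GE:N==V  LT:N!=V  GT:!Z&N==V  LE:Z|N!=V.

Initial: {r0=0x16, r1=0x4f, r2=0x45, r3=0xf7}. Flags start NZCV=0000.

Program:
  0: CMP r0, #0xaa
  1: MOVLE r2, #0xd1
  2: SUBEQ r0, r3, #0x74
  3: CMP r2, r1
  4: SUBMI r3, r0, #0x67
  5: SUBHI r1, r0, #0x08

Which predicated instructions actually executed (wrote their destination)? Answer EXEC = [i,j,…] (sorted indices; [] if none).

EXEC = [4]

0: ✓ CMP  NZCV=0000
1: · MOVLE
2: · SUBEQ
3: ✓ CMP  NZCV=1000
4: ✓ SUBMI  r3←0xaf
5: · SUBHI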